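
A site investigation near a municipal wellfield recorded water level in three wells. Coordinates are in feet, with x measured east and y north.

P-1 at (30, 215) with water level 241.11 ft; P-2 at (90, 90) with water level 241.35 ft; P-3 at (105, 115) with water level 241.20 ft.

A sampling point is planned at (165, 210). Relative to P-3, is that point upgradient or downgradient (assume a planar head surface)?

Differences from P-1: to P-2 (Δx, Δy, Δh) = (60, -125, +0.24); to P-3 = (75, -100, +0.09).
Determinant of the coordinate differences = 60·(-100) − 75·(-125) = 3375.
∂h/∂x = [(+0.24)·(-100) − (+0.09)·(-125)] / 3375 = -0.003778
∂h/∂y = [60·(+0.09) − 75·(+0.24)] / 3375 = -0.003733
Head at (165, 210) = 241.11 + (-0.003778)·(135) + (-0.003733)·(-5) = 240.62 ft.
That is lower than the 241.20 ft at P-3, so the point is downgradient.

downgradient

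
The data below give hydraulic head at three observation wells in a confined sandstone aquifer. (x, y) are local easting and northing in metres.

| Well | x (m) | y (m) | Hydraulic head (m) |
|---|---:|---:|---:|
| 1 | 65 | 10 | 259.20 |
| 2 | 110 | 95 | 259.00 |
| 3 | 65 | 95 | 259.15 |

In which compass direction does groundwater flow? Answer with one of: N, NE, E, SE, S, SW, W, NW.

E

Taking 1 as reference: 2−1 = (45, 85, -0.20); 3−1 = (0, 85, -0.05).
Solve a·Δx + b·Δy = Δh: det = 45·85 − 0·85 = 3825.
∂h/∂x = [(-0.20)·85 − (-0.05)·85] / 3825 = -0.003333
∂h/∂y = [45·(-0.05) − 0·(-0.20)] / 3825 = -0.0005882
Flow = −∇h = (+0.003333 east, +0.0005882 north), which points east.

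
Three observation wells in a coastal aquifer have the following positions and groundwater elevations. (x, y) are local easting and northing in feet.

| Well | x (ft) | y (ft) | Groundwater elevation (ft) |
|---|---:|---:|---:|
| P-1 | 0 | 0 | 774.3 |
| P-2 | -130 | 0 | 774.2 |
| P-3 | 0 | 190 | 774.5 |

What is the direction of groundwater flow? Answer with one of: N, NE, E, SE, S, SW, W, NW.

SW

∂h/∂x = (774.2 − 774.3) / (-130 − 0) = +0.0007692
∂h/∂y = (774.5 − 774.3) / (190 − 0) = +0.001053
Flow = −∇h = (-0.0007692 east, -0.001053 north), which points southwest.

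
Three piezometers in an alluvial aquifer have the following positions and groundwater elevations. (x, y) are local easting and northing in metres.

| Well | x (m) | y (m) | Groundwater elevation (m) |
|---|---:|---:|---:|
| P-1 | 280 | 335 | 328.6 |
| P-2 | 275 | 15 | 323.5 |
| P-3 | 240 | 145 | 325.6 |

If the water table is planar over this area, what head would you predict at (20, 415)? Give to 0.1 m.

Taking P-1 as reference: P-2−P-1 = (-5, -320, -5.1); P-3−P-1 = (-40, -190, -3.0).
Determinant of the coordinate differences = (-5)·(-190) − (-40)·(-320) = -11850.
∂h/∂x = [(-5.1)·(-190) − (-3.0)·(-320)] / -11850 = -0.0007595
∂h/∂y = [(-5)·(-3.0) − (-40)·(-5.1)] / -11850 = +0.01595
h(20, 415) = 328.6 + (-0.0007595)·(-260) + (+0.01595)·(80) = 328.6 +0.197 +1.276 = 330.073 m.

330.1 m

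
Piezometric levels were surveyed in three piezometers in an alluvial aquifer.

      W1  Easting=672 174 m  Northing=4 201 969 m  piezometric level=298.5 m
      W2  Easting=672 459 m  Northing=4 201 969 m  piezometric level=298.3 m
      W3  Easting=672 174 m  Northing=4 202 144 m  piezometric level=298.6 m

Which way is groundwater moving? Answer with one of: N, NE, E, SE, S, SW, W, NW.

∂h/∂x = (298.3 − 298.5) / (672459 − 672174) = -0.0007018
∂h/∂y = (298.6 − 298.5) / (4202144 − 4201969) = +0.0005714
Flow = −∇h = (+0.0007018 east, -0.0005714 north), which points southeast.

SE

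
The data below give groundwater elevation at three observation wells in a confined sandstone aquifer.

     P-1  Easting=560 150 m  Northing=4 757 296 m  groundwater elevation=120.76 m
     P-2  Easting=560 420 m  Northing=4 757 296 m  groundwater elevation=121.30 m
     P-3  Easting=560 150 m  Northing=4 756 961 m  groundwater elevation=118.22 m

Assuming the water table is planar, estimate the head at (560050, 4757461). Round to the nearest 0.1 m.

121.8 m

∂h/∂x = (121.30 − 120.76) / (560420 − 560150) = +0.002000
∂h/∂y = (118.22 − 120.76) / (4756961 − 4757296) = +0.007582
h(560050, 4757461) = 120.76 + (+0.002000)·(-100) + (+0.007582)·(165) = 120.76 -0.200 +1.251 = 121.811 m.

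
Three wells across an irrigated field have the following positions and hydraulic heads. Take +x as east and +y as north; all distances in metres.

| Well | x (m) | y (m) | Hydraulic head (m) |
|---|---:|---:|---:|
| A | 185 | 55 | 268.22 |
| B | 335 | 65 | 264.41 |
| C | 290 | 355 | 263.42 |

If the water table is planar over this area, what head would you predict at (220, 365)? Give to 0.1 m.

265.1 m

Taking A as reference: B−A = (150, 10, -3.81); C−A = (105, 300, -4.80).
Determinant of the coordinate differences = 150·300 − 105·10 = 43950.
∂h/∂x = [(-3.81)·300 − (-4.80)·10] / 43950 = -0.02491
∂h/∂y = [150·(-4.80) − 105·(-3.81)] / 43950 = -0.007280
h(220, 365) = 268.22 + (-0.02491)·(35) + (-0.007280)·(310) = 268.22 -0.872 -2.257 = 265.091 m.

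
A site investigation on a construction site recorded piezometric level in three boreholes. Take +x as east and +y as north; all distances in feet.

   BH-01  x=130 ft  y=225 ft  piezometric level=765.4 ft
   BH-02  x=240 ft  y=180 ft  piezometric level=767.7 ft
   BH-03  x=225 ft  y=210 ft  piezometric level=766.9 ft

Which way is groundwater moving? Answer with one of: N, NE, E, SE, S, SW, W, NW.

NW

Differences from BH-01: to BH-02 (Δx, Δy, Δh) = (110, -45, +2.3); to BH-03 = (95, -15, +1.5).
Determinant of the coordinate differences = 110·(-15) − 95·(-45) = 2625.
∂h/∂x = [(+2.3)·(-15) − (+1.5)·(-45)] / 2625 = +0.01257
∂h/∂y = [110·(+1.5) − 95·(+2.3)] / 2625 = -0.02038
Flow = −∇h = (-0.01257 east, +0.02038 north), which points northwest.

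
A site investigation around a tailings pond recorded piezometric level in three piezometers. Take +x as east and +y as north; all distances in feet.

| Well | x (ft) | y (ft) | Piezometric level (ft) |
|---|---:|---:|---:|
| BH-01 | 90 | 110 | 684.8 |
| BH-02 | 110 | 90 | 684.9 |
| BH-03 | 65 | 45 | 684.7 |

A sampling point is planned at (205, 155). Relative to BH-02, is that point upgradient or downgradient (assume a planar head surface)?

With h = a·x + b·y + c and BH-01 as origin, the differences give:
  20·a + (-20)·b = +0.1
  (-25)·a + (-65)·b = -0.1
Eliminate b (×(-65) and ×(-20), subtract): -1800·a = -8.50 → a = ∂h/∂x = +0.004722
Back-substitute: b = ∂h/∂y = -0.0002778.
Head at (205, 155) = 684.8 + (+0.004722)·(115) + (-0.0002778)·(45) = 685.33 ft.
That is higher than the 684.9 ft at BH-02, so the point is upgradient.

upgradient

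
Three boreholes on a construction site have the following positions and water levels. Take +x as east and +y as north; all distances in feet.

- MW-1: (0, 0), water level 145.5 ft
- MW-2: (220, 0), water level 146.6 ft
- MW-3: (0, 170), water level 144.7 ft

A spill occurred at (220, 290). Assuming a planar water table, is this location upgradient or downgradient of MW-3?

∂h/∂x = (146.6 − 145.5) / (220 − 0) = +0.005000
∂h/∂y = (144.7 − 145.5) / (170 − 0) = -0.004706
Head at (220, 290) = 145.5 + (+0.005000)·(220) + (-0.004706)·(290) = 145.24 ft.
That is higher than the 144.7 ft at MW-3, so the point is upgradient.

upgradient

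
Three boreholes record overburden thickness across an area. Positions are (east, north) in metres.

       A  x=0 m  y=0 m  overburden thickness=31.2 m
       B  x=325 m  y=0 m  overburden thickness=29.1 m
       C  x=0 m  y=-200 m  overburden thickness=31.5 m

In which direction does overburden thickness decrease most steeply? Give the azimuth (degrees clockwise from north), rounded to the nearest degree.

077°

∂d/∂x = (29.1 − 31.2) / (325 − 0) = -0.006462
∂d/∂y = (31.5 − 31.2) / (-200 − 0) = -0.001500
Steepest decrease is along −∇f: components (+0.006462 E, +0.001500 N).
Azimuth = atan2(+0.006462, +0.001500) = 76.9° ≈ 077°.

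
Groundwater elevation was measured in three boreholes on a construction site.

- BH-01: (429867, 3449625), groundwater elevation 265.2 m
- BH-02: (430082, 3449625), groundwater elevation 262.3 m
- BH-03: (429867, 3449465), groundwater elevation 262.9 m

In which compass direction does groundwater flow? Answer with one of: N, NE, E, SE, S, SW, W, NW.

∂h/∂x = (262.3 − 265.2) / (430082 − 429867) = -0.01349
∂h/∂y = (262.9 − 265.2) / (3449465 − 3449625) = +0.01438
Flow = −∇h = (+0.01349 east, -0.01438 north), which points southeast.

SE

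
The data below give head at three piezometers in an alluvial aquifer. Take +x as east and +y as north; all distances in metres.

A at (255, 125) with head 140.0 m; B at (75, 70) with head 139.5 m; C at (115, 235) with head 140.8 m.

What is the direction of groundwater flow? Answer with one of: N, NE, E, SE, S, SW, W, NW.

Taking A as reference: B−A = (-180, -55, -0.5); C−A = (-140, 110, +0.8).
Solve a·Δx + b·Δy = Δh: det = (-180)·110 − (-140)·(-55) = -27500.
∂h/∂x = [(-0.5)·110 − (+0.8)·(-55)] / -27500 = +0.0004000
∂h/∂y = [(-180)·(+0.8) − (-140)·(-0.5)] / -27500 = +0.007782
Flow = −∇h = (-0.0004000 east, -0.007782 north), which points south.

S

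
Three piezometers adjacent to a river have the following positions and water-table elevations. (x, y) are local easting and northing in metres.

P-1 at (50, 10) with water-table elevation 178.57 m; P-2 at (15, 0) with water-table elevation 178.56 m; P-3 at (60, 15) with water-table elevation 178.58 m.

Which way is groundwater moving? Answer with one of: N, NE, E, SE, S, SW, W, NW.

S

With h = a·x + b·y + c and P-1 as origin, the differences give:
  (-35)·a + (-10)·b = -0.01
  10·a + 5·b = +0.01
Eliminate b (×5 and ×(-10), subtract): -75·a = 0.050 → a = ∂h/∂x = -0.0006667
Back-substitute: b = ∂h/∂y = +0.003333.
Flow = −∇h = (+0.0006667 east, -0.003333 north), which points south.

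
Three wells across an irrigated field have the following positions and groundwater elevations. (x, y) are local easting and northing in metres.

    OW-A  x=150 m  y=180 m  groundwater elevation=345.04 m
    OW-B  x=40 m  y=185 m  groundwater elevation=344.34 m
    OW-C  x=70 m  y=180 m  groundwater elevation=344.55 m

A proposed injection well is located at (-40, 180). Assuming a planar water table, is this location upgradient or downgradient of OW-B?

Differences from OW-A: to OW-B (Δx, Δy, Δh) = (-110, 5, -0.70); to OW-C = (-80, 0, -0.49).
Solve a·Δx + b·Δy = Δh: det = (-110)·0 − (-80)·5 = 400.
∂h/∂x = [(-0.70)·0 − (-0.49)·5] / 400 = +0.006125
∂h/∂y = [(-110)·(-0.49) − (-80)·(-0.70)] / 400 = -0.005250
Head at (-40, 180) = 345.04 + (+0.006125)·(-190) + (-0.005250)·(0) = 343.88 m.
That is lower than the 344.34 m at OW-B, so the point is downgradient.

downgradient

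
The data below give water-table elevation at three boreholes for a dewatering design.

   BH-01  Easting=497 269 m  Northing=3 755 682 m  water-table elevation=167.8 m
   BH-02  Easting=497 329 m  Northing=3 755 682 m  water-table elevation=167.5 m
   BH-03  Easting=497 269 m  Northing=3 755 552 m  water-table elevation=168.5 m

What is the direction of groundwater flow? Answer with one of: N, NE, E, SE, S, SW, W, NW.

∂h/∂x = (167.5 − 167.8) / (497329 − 497269) = -0.005000
∂h/∂y = (168.5 − 167.8) / (3755552 − 3755682) = -0.005385
Flow = −∇h = (+0.005000 east, +0.005385 north), which points northeast.

NE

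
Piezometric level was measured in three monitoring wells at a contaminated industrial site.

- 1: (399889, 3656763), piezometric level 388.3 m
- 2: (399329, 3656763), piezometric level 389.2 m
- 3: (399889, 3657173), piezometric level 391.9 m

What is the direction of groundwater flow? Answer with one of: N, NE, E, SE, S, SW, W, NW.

∂h/∂x = (389.2 − 388.3) / (399329 − 399889) = -0.001607
∂h/∂y = (391.9 − 388.3) / (3657173 − 3656763) = +0.008780
Flow = −∇h = (+0.001607 east, -0.008780 north), which points south.

S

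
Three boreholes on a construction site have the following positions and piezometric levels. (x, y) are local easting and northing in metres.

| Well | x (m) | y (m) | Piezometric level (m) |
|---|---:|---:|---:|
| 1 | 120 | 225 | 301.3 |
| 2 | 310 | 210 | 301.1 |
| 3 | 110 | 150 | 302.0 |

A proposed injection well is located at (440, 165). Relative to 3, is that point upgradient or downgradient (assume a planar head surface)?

downgradient

Taking 1 as reference: 2−1 = (190, -15, -0.2); 3−1 = (-10, -75, +0.7).
Determinant of the coordinate differences = 190·(-75) − (-10)·(-15) = -14400.
∂h/∂x = [(-0.2)·(-75) − (+0.7)·(-15)] / -14400 = -0.001771
∂h/∂y = [190·(+0.7) − (-10)·(-0.2)] / -14400 = -0.009097
Head at (440, 165) = 301.3 + (-0.001771)·(320) + (-0.009097)·(-60) = 301.28 m.
That is lower than the 302.0 m at 3, so the point is downgradient.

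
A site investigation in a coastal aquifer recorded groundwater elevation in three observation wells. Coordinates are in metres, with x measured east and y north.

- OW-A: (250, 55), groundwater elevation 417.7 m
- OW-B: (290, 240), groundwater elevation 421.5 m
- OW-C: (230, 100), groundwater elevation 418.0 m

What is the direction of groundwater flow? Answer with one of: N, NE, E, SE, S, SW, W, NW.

SW

With h = a·x + b·y + c and OW-A as origin, the differences give:
  40·a + 185·b = +3.8
  (-20)·a + 45·b = +0.3
Eliminate b (×45 and ×185, subtract): 5500·a = 115.50 → a = ∂h/∂x = +0.02100
Back-substitute: b = ∂h/∂y = +0.01600.
Flow = −∇h = (-0.02100 east, -0.01600 north), which points southwest.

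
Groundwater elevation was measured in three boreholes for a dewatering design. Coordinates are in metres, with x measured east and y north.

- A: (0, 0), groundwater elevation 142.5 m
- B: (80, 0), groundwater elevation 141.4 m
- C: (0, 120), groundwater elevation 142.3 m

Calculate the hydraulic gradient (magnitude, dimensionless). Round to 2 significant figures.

0.014

∂h/∂x = (141.4 − 142.5) / (80 − 0) = -0.01375
∂h/∂y = (142.3 − 142.5) / (120 − 0) = -0.001667
|∇h| = √(-0.01375² + -0.001667²) = 0.01385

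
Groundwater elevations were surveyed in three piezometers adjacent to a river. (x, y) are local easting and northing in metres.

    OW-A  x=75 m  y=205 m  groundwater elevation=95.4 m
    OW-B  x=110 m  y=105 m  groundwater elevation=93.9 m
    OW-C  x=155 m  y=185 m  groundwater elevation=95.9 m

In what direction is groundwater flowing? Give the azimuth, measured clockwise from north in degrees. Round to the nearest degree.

210°

With h = a·x + b·y + c and OW-A as origin, the differences give:
  35·a + (-100)·b = -1.5
  80·a + (-20)·b = +0.5
Eliminate b (×(-20) and ×(-100), subtract): 7300·a = 80.00 → a = ∂h/∂x = +0.01096
Back-substitute: b = ∂h/∂y = +0.01884.
Flow direction (−∇h) has components (-0.01096 E, -0.01884 N).
Azimuth = atan2(E, N) = atan2(-0.01096, -0.01884) = 210.2° ≈ 210°.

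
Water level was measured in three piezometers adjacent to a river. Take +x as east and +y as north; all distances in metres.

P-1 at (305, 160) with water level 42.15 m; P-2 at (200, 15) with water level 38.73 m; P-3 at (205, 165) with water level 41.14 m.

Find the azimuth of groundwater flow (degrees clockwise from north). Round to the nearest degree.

Taking P-1 as reference: P-2−P-1 = (-105, -145, -3.42); P-3−P-1 = (-100, 5, -1.01).
Determinant of the coordinate differences = (-105)·5 − (-100)·(-145) = -15025.
∂h/∂x = [(-3.42)·5 − (-1.01)·(-145)] / -15025 = +0.01089
∂h/∂y = [(-105)·(-1.01) − (-100)·(-3.42)] / -15025 = +0.01570
Flow direction (−∇h) has components (-0.01089 E, -0.01570 N).
Azimuth = atan2(E, N) = atan2(-0.01089, -0.01570) = 214.7° ≈ 215°.

215°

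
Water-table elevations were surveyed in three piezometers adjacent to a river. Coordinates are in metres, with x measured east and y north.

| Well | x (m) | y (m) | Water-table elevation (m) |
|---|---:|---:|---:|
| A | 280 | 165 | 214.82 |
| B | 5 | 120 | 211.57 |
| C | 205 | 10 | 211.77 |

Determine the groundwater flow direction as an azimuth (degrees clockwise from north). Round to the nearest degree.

212°

Three-point gradient (reference A): Δ to B = (-275, -45, -3.25), Δ to C = (-75, -155, -3.05).
∂h/∂x = +0.009338, ∂h/∂y = +0.01516 (det = 39250).
Flow direction (−∇h) has components (-0.009338 E, -0.01516 N).
Azimuth = atan2(E, N) = atan2(-0.009338, -0.01516) = 211.6° ≈ 212°.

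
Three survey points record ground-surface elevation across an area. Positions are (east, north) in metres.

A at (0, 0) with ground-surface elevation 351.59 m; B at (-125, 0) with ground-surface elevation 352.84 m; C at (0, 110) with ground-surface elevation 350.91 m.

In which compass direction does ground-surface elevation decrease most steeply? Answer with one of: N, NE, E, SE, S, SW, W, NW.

∂z/∂x = (352.84 − 351.59) / (-125 − 0) = -0.01000
∂z/∂y = (350.91 − 351.59) / (110 − 0) = -0.006182
Steepest decrease is along −∇f = (+0.01000 E, +0.006182 N) → northeast.

NE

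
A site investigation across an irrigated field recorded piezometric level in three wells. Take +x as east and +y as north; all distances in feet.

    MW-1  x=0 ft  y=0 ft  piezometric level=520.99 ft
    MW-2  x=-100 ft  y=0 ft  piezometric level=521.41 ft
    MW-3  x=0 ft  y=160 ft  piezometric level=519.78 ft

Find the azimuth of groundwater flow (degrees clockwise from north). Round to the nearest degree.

029°

∂h/∂x = (521.41 − 520.99) / (-100 − 0) = -0.004200
∂h/∂y = (519.78 − 520.99) / (160 − 0) = -0.007563
Flow direction (−∇h) has components (+0.004200 E, +0.007563 N).
Azimuth = atan2(E, N) = atan2(+0.004200, +0.007563) = 29.0° ≈ 029°.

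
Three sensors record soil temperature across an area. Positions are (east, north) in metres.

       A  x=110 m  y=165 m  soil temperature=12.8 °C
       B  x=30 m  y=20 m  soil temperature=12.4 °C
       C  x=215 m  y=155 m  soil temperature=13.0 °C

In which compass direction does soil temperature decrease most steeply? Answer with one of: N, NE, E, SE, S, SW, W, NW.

SW

Differences from A: to B (Δx, Δy, Δh) = (-80, -145, -0.4); to C = (105, -10, +0.2).
Determinant of the coordinate differences = (-80)·(-10) − 105·(-145) = 16025.
∂T/∂x = [(-0.4)·(-10) − (+0.2)·(-145)] / 16025 = +0.002059
∂T/∂y = [(-80)·(+0.2) − 105·(-0.4)] / 16025 = +0.001622
Steepest decrease is along −∇f = (-0.002059 E, -0.001622 N) → southwest.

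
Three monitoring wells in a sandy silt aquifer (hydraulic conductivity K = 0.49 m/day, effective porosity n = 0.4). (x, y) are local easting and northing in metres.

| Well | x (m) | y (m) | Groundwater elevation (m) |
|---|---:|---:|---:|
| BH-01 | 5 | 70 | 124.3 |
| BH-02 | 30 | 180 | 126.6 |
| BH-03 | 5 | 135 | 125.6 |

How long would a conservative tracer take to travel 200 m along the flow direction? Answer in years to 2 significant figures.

Differences from BH-01: to BH-02 (Δx, Δy, Δh) = (25, 110, +2.3); to BH-03 = (0, 65, +1.3).
Solve a·Δx + b·Δy = Δh: det = 25·65 − 0·110 = 1625.
∂h/∂x = [(+2.3)·65 − (+1.3)·110] / 1625 = +0.004000
∂h/∂y = [25·(+1.3) − 0·(+2.3)] / 1625 = +0.02000
|∇h| = √(0.004000² + 0.02000²) = 0.0204
Seepage velocity v = K·i/n = 0.49 × 0.0204 / 0.4 = 0.02499 m/day.
t = 200 / 0.02499 = 8003 days = 21.9 years.

22 years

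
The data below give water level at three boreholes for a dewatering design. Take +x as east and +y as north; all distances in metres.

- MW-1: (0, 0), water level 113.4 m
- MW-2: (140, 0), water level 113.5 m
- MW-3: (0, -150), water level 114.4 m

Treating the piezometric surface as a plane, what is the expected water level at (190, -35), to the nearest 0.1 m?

∂h/∂x = (113.5 − 113.4) / (140 − 0) = +0.0007143
∂h/∂y = (114.4 − 113.4) / (-150 − 0) = -0.006667
h(190, -35) = 113.4 + (+0.0007143)·(190) + (-0.006667)·(-35) = 113.4 +0.136 +0.233 = 113.769 m.

113.8 m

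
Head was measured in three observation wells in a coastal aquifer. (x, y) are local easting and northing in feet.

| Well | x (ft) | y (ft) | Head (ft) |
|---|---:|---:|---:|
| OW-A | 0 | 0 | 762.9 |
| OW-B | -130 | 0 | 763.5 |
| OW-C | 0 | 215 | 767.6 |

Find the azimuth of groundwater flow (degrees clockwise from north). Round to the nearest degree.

168°

∂h/∂x = (763.5 − 762.9) / (-130 − 0) = -0.004615
∂h/∂y = (767.6 − 762.9) / (215 − 0) = +0.02186
Flow direction (−∇h) has components (+0.004615 E, -0.02186 N).
Azimuth = atan2(E, N) = atan2(+0.004615, -0.02186) = 168.1° ≈ 168°.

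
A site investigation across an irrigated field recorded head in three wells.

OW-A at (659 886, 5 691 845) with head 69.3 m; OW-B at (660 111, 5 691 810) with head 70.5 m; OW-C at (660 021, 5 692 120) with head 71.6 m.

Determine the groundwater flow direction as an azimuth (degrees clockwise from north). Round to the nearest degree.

Three-point gradient (reference OW-A): Δ to OW-B = (225, -35, +1.2), Δ to OW-C = (135, 275, +2.3).
∂h/∂x = +0.006164, ∂h/∂y = +0.005338 (det = 66600).
Flow direction (−∇h) has components (-0.006164 E, -0.005338 N).
Azimuth = atan2(E, N) = atan2(-0.006164, -0.005338) = 229.1° ≈ 229°.

229°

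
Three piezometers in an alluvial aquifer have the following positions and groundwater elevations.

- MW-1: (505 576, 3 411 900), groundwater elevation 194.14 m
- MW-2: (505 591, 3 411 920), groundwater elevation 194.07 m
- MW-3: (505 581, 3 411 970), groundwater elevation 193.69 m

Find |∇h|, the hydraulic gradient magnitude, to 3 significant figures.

0.00800

Taking MW-1 as reference: MW-2−MW-1 = (15, 20, -0.07); MW-3−MW-1 = (5, 70, -0.45).
Solve a·Δx + b·Δy = Δh: det = 15·70 − 5·20 = 950.
∂h/∂x = [(-0.07)·70 − (-0.45)·20] / 950 = +0.004316
∂h/∂y = [15·(-0.45) − 5·(-0.07)] / 950 = -0.006737
|∇h| = √(0.004316² + -0.006737²) = 0.008001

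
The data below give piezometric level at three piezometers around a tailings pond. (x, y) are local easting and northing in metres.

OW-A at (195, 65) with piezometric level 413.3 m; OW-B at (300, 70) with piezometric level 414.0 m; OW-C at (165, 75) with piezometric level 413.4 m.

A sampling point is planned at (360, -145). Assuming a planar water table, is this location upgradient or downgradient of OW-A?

Taking OW-A as reference: OW-B−OW-A = (105, 5, +0.7); OW-C−OW-A = (-30, 10, +0.1).
Determinant of the coordinate differences = 105·10 − (-30)·5 = 1200.
∂h/∂x = [(+0.7)·10 − (+0.1)·5] / 1200 = +0.005417
∂h/∂y = [105·(+0.1) − (-30)·(+0.7)] / 1200 = +0.02625
Head at (360, -145) = 413.3 + (+0.005417)·(165) + (+0.02625)·(-210) = 408.68 m.
That is lower than the 413.3 m at OW-A, so the point is downgradient.

downgradient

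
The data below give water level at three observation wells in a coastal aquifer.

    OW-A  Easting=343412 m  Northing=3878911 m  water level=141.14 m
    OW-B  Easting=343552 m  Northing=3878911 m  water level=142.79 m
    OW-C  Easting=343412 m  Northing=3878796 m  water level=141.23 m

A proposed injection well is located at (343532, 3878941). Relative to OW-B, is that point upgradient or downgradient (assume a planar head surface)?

∂h/∂x = (142.79 − 141.14) / (343552 − 343412) = +0.01179
∂h/∂y = (141.23 − 141.14) / (3878796 − 3878911) = -0.0007826
Head at (343532, 3878941) = 141.14 + (+0.01179)·(120) + (-0.0007826)·(30) = 142.53 m.
That is lower than the 142.79 m at OW-B, so the point is downgradient.

downgradient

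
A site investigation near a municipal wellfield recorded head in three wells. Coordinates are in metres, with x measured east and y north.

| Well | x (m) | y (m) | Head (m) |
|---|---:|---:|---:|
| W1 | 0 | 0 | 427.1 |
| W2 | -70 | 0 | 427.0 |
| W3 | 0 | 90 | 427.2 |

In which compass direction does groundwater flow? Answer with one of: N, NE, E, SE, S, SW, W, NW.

SW

∂h/∂x = (427.0 − 427.1) / (-70 − 0) = +0.001429
∂h/∂y = (427.2 − 427.1) / (90 − 0) = +0.001111
Flow = −∇h = (-0.001429 east, -0.001111 north), which points southwest.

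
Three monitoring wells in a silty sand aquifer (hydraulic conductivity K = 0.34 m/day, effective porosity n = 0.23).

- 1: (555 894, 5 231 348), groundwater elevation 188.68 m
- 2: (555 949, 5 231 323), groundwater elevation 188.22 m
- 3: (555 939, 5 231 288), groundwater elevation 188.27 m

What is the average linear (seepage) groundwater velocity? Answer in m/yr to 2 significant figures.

4.3 m/yr

With h = a·x + b·y + c and 1 as origin, the differences give:
  55·a + (-25)·b = -0.46
  45·a + (-60)·b = -0.41
Eliminate b (×(-60) and ×(-25), subtract): -2175·a = 17.350 → a = ∂h/∂x = -0.007977
Back-substitute: b = ∂h/∂y = +0.0008506.
|∇h| = √(-0.007977² + 0.0008506²) = 0.008022
Seepage velocity v = K·i/n = 0.34 × 0.008022 / 0.23 = 0.01186 m/day = 4.332 m/yr.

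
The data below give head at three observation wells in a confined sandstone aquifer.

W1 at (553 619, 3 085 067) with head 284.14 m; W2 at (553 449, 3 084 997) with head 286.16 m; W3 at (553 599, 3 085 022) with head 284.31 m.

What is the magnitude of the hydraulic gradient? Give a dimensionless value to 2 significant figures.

0.013

With h = a·x + b·y + c and W1 as origin, the differences give:
  (-170)·a + (-70)·b = +2.02
  (-20)·a + (-45)·b = +0.17
Eliminate b (×(-45) and ×(-70), subtract): 6250·a = -79.000 → a = ∂h/∂x = -0.01264
Back-substitute: b = ∂h/∂y = +0.001840.
|∇h| = √(-0.01264² + 0.001840²) = 0.01277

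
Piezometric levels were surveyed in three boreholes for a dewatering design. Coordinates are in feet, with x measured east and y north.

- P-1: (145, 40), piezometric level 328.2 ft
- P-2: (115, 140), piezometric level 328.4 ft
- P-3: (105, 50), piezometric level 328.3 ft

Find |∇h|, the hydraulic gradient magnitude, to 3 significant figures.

Three-point gradient (reference P-1): Δ to P-2 = (-30, 100, +0.2), Δ to P-3 = (-40, 10, +0.1).
∂h/∂x = -0.002162, ∂h/∂y = +0.001351 (det = 3700).
|∇h| = √(-0.002162² + 0.001351²) = 0.002549

0.00255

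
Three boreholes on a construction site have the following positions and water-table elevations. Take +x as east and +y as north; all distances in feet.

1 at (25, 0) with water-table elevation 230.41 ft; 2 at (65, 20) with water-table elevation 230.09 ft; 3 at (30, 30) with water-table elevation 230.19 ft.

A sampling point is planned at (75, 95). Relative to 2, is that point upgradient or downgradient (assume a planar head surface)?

downgradient

Three-point gradient (reference 1): Δ to 2 = (40, 20, -0.32), Δ to 3 = (5, 30, -0.22).
∂h/∂x = -0.004727, ∂h/∂y = -0.006545 (det = 1100).
Head at (75, 95) = 230.41 + (-0.004727)·(50) + (-0.006545)·(95) = 229.55 ft.
That is lower than the 230.09 ft at 2, so the point is downgradient.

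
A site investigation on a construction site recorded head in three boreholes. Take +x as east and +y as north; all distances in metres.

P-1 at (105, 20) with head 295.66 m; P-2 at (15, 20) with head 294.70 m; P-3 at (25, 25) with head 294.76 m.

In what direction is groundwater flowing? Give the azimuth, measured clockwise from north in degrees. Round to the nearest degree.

311°

Taking P-1 as reference: P-2−P-1 = (-90, 0, -0.96); P-3−P-1 = (-80, 5, -0.90).
Determinant of the coordinate differences = (-90)·5 − (-80)·0 = -450.
∂h/∂x = [(-0.96)·5 − (-0.90)·0] / -450 = +0.01067
∂h/∂y = [(-90)·(-0.90) − (-80)·(-0.96)] / -450 = -0.009333
Flow direction (−∇h) has components (-0.01067 E, +0.009333 N).
Azimuth = atan2(E, N) = atan2(-0.01067, +0.009333) = 311.2° ≈ 311°.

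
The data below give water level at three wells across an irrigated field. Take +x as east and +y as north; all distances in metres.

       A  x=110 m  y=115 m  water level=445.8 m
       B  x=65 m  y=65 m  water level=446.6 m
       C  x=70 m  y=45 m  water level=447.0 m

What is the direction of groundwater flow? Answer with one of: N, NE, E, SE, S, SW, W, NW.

Taking A as reference: B−A = (-45, -50, +0.8); C−A = (-40, -70, +1.2).
Determinant of the coordinate differences = (-45)·(-70) − (-40)·(-50) = 1150.
∂h/∂x = [(+0.8)·(-70) − (+1.2)·(-50)] / 1150 = +0.003478
∂h/∂y = [(-45)·(+1.2) − (-40)·(+0.8)] / 1150 = -0.01913
Flow = −∇h = (-0.003478 east, +0.01913 north), which points north.

N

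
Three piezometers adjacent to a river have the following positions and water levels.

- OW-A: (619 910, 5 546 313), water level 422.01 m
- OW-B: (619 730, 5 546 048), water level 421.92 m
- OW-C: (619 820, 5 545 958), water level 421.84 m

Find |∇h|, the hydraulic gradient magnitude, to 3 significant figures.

0.000650

With h = a·x + b·y + c and OW-A as origin, the differences give:
  (-180)·a + (-265)·b = -0.09
  (-90)·a + (-355)·b = -0.17
Eliminate b (×(-355) and ×(-265), subtract): 40050·a = -13.100 → a = ∂h/∂x = -0.0003271
Back-substitute: b = ∂h/∂y = +0.0005618.
|∇h| = √(-0.0003271² + 0.0005618²) = 0.0006501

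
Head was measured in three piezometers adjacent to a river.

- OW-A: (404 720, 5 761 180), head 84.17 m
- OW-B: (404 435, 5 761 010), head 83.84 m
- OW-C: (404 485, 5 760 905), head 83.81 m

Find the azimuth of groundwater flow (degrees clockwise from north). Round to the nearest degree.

230°

Differences from OW-A: to OW-B (Δx, Δy, Δh) = (-285, -170, -0.33); to OW-C = (-235, -275, -0.36).
Solve a·Δx + b·Δy = Δh: det = (-285)·(-275) − (-235)·(-170) = 38425.
∂h/∂x = [(-0.33)·(-275) − (-0.36)·(-170)] / 38425 = +0.0007690
∂h/∂y = [(-285)·(-0.36) − (-235)·(-0.33)] / 38425 = +0.0006519
Flow direction (−∇h) has components (-0.0007690 E, -0.0006519 N).
Azimuth = atan2(E, N) = atan2(-0.0007690, -0.0006519) = 229.7° ≈ 230°.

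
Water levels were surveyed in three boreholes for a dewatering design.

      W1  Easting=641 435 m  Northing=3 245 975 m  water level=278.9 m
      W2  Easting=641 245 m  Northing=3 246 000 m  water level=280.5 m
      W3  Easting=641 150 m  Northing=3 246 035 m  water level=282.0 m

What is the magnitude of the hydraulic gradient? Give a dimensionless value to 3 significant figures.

Differences from W1: to W2 (Δx, Δy, Δh) = (-190, 25, +1.6); to W3 = (-285, 60, +3.1).
Determinant of the coordinate differences = (-190)·60 − (-285)·25 = -4275.
∂h/∂x = [(+1.6)·60 − (+3.1)·25] / -4275 = -0.004327
∂h/∂y = [(-190)·(+3.1) − (-285)·(+1.6)] / -4275 = +0.03111
|∇h| = √(-0.004327² + 0.03111²) = 0.03141

0.0314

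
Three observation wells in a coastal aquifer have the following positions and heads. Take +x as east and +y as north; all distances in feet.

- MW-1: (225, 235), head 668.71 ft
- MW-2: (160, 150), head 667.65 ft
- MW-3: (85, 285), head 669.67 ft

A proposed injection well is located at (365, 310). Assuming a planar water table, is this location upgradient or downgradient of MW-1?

upgradient

Taking MW-1 as reference: MW-2−MW-1 = (-65, -85, -1.06); MW-3−MW-1 = (-140, 50, +0.96).
Solve a·Δx + b·Δy = Δh: det = (-65)·50 − (-140)·(-85) = -15150.
∂h/∂x = [(-1.06)·50 − (+0.96)·(-85)] / -15150 = -0.001888
∂h/∂y = [(-65)·(+0.96) − (-140)·(-1.06)] / -15150 = +0.01391
Head at (365, 310) = 668.71 + (-0.001888)·(140) + (+0.01391)·(75) = 669.49 ft.
That is higher than the 668.71 ft at MW-1, so the point is upgradient.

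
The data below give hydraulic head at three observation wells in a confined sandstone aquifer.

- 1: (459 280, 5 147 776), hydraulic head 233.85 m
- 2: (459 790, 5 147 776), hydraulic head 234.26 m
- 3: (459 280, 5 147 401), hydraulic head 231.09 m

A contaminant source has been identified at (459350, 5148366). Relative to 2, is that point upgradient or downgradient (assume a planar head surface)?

upgradient

∂h/∂x = (234.26 − 233.85) / (459790 − 459280) = +0.0008039
∂h/∂y = (231.09 − 233.85) / (5147401 − 5147776) = +0.007360
Head at (459350, 5148366) = 233.85 + (+0.0008039)·(70) + (+0.007360)·(590) = 238.25 m.
That is higher than the 234.26 m at 2, so the point is upgradient.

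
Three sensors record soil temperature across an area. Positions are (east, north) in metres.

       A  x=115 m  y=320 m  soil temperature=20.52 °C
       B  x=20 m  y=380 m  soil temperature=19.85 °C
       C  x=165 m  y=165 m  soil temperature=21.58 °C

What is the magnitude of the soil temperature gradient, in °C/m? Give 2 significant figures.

Taking A as reference: B−A = (-95, 60, -0.67); C−A = (50, -155, +1.06).
Determinant of the coordinate differences = (-95)·(-155) − 50·60 = 11725.
∂T/∂x = [(-0.67)·(-155) − (+1.06)·60] / 11725 = +0.003433
∂T/∂y = [(-95)·(+1.06) − 50·(-0.67)] / 11725 = -0.005731
|∇f| = √(0.003433² + -0.005731²) = 0.006681 °C/m

0.0067 °C/m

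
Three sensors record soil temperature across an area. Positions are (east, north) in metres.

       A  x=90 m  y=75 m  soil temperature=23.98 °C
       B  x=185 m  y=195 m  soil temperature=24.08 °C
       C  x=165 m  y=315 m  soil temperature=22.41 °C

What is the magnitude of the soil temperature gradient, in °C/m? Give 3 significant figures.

0.0191 °C/m

Taking A as reference: B−A = (95, 120, +0.10); C−A = (75, 240, -1.57).
Determinant of the coordinate differences = 95·240 − 75·120 = 13800.
∂T/∂x = [(+0.10)·240 − (-1.57)·120] / 13800 = +0.01539
∂T/∂y = [95·(-1.57) − 75·(+0.10)] / 13800 = -0.01135
|∇f| = √(0.01539² + -0.01135²) = 0.01912 °C/m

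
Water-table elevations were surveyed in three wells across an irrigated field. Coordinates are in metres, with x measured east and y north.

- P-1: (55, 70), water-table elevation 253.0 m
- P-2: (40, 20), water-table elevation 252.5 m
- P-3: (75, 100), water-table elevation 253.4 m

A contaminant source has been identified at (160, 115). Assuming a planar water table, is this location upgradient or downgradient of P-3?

Differences from P-1: to P-2 (Δx, Δy, Δh) = (-15, -50, -0.5); to P-3 = (20, 30, +0.4).
Determinant of the coordinate differences = (-15)·30 − 20·(-50) = 550.
∂h/∂x = [(-0.5)·30 − (+0.4)·(-50)] / 550 = +0.009091
∂h/∂y = [(-15)·(+0.4) − 20·(-0.5)] / 550 = +0.007273
Head at (160, 115) = 253.0 + (+0.009091)·(105) + (+0.007273)·(45) = 254.28 m.
That is higher than the 253.4 m at P-3, so the point is upgradient.

upgradient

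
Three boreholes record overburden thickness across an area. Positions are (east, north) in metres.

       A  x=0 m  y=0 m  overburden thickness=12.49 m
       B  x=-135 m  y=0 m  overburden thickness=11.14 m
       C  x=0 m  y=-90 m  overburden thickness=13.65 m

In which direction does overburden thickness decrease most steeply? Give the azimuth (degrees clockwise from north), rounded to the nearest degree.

∂d/∂x = (11.14 − 12.49) / (-135 − 0) = +0.01000
∂d/∂y = (13.65 − 12.49) / (-90 − 0) = -0.01289
Steepest decrease is along −∇f: components (-0.01000 E, +0.01289 N).
Azimuth = atan2(-0.01000, +0.01289) = 322.2° ≈ 322°.

322°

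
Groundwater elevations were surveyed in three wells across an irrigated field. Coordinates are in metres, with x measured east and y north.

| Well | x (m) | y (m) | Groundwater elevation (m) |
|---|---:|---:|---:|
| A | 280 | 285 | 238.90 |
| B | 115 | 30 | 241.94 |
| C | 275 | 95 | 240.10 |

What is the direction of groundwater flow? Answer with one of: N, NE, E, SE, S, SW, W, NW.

NE

Three-point gradient (reference A): Δ to B = (-165, -255, +3.04), Δ to C = (-5, -190, +1.20).
∂h/∂x = -0.009031, ∂h/∂y = -0.006078 (det = 30075).
Flow = −∇h = (+0.009031 east, +0.006078 north), which points northeast.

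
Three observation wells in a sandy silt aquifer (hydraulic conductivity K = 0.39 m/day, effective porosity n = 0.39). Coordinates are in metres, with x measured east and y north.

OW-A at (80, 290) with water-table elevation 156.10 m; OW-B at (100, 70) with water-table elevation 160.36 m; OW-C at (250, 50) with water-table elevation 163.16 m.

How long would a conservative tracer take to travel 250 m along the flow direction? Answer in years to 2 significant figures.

28 years

Taking OW-A as reference: OW-B−OW-A = (20, -220, +4.26); OW-C−OW-A = (170, -240, +7.06).
Solve a·Δx + b·Δy = Δh: det = 20·(-240) − 170·(-220) = 32600.
∂h/∂x = [(+4.26)·(-240) − (+7.06)·(-220)] / 32600 = +0.01628
∂h/∂y = [20·(+7.06) − 170·(+4.26)] / 32600 = -0.01788
|∇h| = √(0.01628² + -0.01788²) = 0.02418
Seepage velocity v = K·i/n = 0.39 × 0.02418 / 0.39 = 0.02418 m/day.
t = 250 / 0.02418 = 1.034e+04 days = 28.3 years.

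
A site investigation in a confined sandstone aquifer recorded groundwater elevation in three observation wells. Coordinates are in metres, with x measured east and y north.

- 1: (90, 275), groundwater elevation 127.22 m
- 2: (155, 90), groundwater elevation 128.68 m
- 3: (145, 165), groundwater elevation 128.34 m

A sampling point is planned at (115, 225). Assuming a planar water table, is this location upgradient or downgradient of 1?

With h = a·x + b·y + c and 1 as origin, the differences give:
  65·a + (-185)·b = +1.46
  55·a + (-110)·b = +1.12
Eliminate b (×(-110) and ×(-185), subtract): 3025·a = 46.600 → a = ∂h/∂x = +0.01540
Back-substitute: b = ∂h/∂y = -0.002479.
Head at (115, 225) = 127.22 + (+0.01540)·(25) + (-0.002479)·(-50) = 127.73 m.
That is higher than the 127.22 m at 1, so the point is upgradient.

upgradient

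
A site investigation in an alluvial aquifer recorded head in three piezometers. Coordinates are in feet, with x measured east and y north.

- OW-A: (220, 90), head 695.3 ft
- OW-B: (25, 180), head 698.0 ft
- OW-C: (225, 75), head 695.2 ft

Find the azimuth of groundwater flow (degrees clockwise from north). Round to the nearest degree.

101°

Three-point gradient (reference OW-A): Δ to OW-B = (-195, 90, +2.7), Δ to OW-C = (5, -15, -0.1).
∂h/∂x = -0.01273, ∂h/∂y = +0.002424 (det = 2475).
Flow direction (−∇h) has components (+0.01273 E, -0.002424 N).
Azimuth = atan2(E, N) = atan2(+0.01273, -0.002424) = 100.8° ≈ 101°.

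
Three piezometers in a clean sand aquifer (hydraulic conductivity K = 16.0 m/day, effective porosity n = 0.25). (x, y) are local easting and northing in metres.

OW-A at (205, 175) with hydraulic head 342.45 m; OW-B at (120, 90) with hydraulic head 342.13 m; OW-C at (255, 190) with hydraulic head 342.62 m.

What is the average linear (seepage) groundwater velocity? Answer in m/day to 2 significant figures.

0.21 m/day

Differences from OW-A: to OW-B (Δx, Δy, Δh) = (-85, -85, -0.32); to OW-C = (50, 15, +0.17).
Determinant of the coordinate differences = (-85)·15 − 50·(-85) = 2975.
∂h/∂x = [(-0.32)·15 − (+0.17)·(-85)] / 2975 = +0.003244
∂h/∂y = [(-85)·(+0.17) − 50·(-0.32)] / 2975 = +0.0005210
|∇h| = √(0.003244² + 0.0005210²) = 0.003286
Seepage velocity v = K·i/n = 16.0 × 0.003286 / 0.25 = 0.2103 m/day.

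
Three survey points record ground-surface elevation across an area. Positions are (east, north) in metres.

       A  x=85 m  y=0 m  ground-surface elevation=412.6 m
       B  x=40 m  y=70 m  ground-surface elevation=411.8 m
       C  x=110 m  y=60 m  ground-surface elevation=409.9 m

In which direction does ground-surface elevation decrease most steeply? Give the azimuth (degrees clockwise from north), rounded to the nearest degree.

With z = a·x + b·y + c and A as origin, the differences give:
  (-45)·a + 70·b = -0.8
  25·a + 60·b = -2.7
Eliminate b (×60 and ×70, subtract): -4450·a = 141.00 → a = ∂z/∂x = -0.03169
Back-substitute: b = ∂z/∂y = -0.03180.
Steepest decrease is along −∇f: components (+0.03169 E, +0.03180 N).
Azimuth = atan2(+0.03169, +0.03180) = 44.9° ≈ 045°.

045°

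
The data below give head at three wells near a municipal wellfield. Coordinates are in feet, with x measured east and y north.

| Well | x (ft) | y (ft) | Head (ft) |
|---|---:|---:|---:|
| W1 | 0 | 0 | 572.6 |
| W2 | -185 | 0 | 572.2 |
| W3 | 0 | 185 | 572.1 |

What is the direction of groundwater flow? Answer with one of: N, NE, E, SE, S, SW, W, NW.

∂h/∂x = (572.2 − 572.6) / (-185 − 0) = +0.002162
∂h/∂y = (572.1 − 572.6) / (185 − 0) = -0.002703
Flow = −∇h = (-0.002162 east, +0.002703 north), which points northwest.

NW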